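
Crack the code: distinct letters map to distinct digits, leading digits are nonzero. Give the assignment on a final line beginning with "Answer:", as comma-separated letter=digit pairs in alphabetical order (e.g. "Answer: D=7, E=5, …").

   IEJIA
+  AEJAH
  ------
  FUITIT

Step 1. [col 1: A + H ≡ T (mod 10)] T=5 is one option consistent with column 1 (A + H ≡ T (mod 10), carry-in 0) — take it, so T=5.
Step 2. [col 1: A + H ≡ T (mod 10)] column 1 (A + H ≡ T (mod 10), carry-in 0) doesn't pin H yet; pick H=6 and continue ⇒ H=6.
Step 3. [col 1: A + H ≡ T (mod 10)] from column 1 (H=6, T=5, carry-in 0, digits 5,6 already taken and all letters distinct): A must equal 9 ⇒ A=9.
Step 4. [col 2: I + A ≡ I (mod 10)] no forcing yet in column 2 (carry-in 1); I=8 is free and consistent — try it ⇒ I=8.
Step 5. [col 3: J + J ≡ T (mod 10)] column 3 (J + J ≡ T (mod 10), carry-in 1) doesn't pin J yet; pick J=2 and continue, so J=2.
Step 6. [col 4: E + E ≡ I (mod 10)] from column 4 (I=8, carry-in 0, digits 2,5,6,8,9 already taken and all letters distinct): E must equal 4. So E=4.
Step 7. [col 5: I + A ≡ U (mod 10)] in column 5 we have I+A≡U with carry-in 0; given I=8, A=9 and digits 2,4,5,6,8,9 already taken and all letters distinct, that pins U to 7. So U=7.
Step 8. [col 6: carry → F] from column 6 (nothing yet, carry-in 1, digits 2,4,5,6,7,8,9 already taken and all letters distinct): F must equal 1, so F=1.

Answer: A=9, E=4, F=1, H=6, I=8, J=2, T=5, U=7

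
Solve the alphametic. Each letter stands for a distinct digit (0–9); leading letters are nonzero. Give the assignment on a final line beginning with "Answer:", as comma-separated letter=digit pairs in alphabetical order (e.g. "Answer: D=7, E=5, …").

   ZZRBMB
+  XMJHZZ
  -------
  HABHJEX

Step 1. [col 1: B + Z ≡ X (mod 10)] column 1 (B + Z ≡ X (mod 10), carry-in 0) doesn't pin X yet; pick X=8 and continue ⇒ X=8.
Step 2. [col 1: B + Z ≡ X (mod 10)] column 1 (B + Z ≡ X (mod 10), carry-in 0) doesn't pin Z yet; pick Z=2 and continue. So Z=2.
Step 3. [col 1: B + Z ≡ X (mod 10)] column 1 reads B+Z+carry(0)=X with Z=2, X=8; with digits 2,8 already taken and all letters distinct, the only value for B is 6, so B=6.
Step 4. [H] adding two 6-digit numbers gives at most 6+1 digits, and here it does — H is that final carry and must be 1 ⇒ H=1.
Step 5. [col 2: M + Z ≡ E (mod 10)] no forcing yet in column 2 (carry-in 0); E=5 is free and consistent — try it, so E=5.
Step 6. [col 2: M + Z ≡ E (mod 10)] column 2: given Z=2, E=5, carry-in 0, and digits 1,2,5,6,8 already taken and all letters distinct, M+Z≡E (mod 10) forces M=3. So M=3.
Step 7. [col 3: B + H ≡ J (mod 10)] in column 3 we have B+H≡J with carry-in 0; given B=6, H=1 and digits 1,2,3,5,6,8 already taken and all letters distinct, that pins J to 7 ⇒ J=7.
Step 8. [col 4: R + J ≡ H (mod 10)] column 4 reads R+J+carry(0)=H with J=7, H=1; with digits 1,2,3,5,6,7,8 already taken and all letters distinct, the only value for R is 4 ⇒ R=4.
Step 9. [col 6: Z + X ≡ A (mod 10)] column 6: given Z=2, X=8, carry-in 0, and digits 1,2,3,4,5,6,7,8 already taken and all letters distinct, Z+X≡A (mod 10) forces A=0 ⇒ A=0.

Answer: A=0, B=6, E=5, H=1, J=7, M=3, R=4, X=8, Z=2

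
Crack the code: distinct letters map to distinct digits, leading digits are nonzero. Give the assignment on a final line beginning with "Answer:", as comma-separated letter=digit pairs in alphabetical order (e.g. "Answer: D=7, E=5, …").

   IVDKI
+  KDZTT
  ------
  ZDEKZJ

Step 1. [Z] Z is the leading digit of a 6-digit sum of two 5-digit numbers; the final carry is exactly 1 ⇒ Z=1.
Step 2. [col 1: I + T ≡ J (mod 10)] several values work for I in column 1 (I + T ≡ J (mod 10), carry-in 0); try I=7 ⇒ I=7.
Step 3. [col 1: I + T ≡ J (mod 10)] no forcing yet in column 1 (carry-in 0); T=6 is free and consistent — try it. So T=6.
Step 4. [col 1: I + T ≡ J (mod 10)] column 1: given I=7, T=6, carry-in 0, and digits 1,6,7 already taken and all letters distinct, I+T≡J (mod 10) forces J=3, so J=3.
Step 5. [col 2: K + T ≡ Z (mod 10)] column 2: given T=6, Z=1, carry-in 1, and digits 1,3,6,7 already taken and all letters distinct, K+T≡Z (mod 10) forces K=4. So K=4.
Step 6. [col 3: D + Z ≡ K (mod 10)] from column 3 (Z=1, K=4, carry-in 1, digits 1,3,4,6,7 already taken and all letters distinct): D must equal 2. So D=2.
Step 7. [col 4: V + D ≡ E (mod 10)] from column 4 (D=2, carry-in 0, digits 1,2,3,4,6,7 already taken and all letters distinct): V must equal 8 ⇒ V=8.
Step 8. [col 4: V + D ≡ E (mod 10)] in column 4 we have V+D≡E with carry-in 0; given V=8, D=2 and digits 1,2,3,4,6,7,8 already taken and all letters distinct, that pins E to 0 ⇒ E=0.

Answer: D=2, E=0, I=7, J=3, K=4, T=6, V=8, Z=1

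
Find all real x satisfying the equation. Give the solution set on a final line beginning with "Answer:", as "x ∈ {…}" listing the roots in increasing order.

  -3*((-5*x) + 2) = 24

Step 1. [-3*((-5*x) + 2) = 24] leading coefficient -3: divide by -3. So div: (-5*x) + 2 = -8.
Step 2. [(-5*x) + 2 = -8] subtract 2: x sits inside (… + 2), so sub: -5*x = -10.
Step 3. [-5*x = -10] -5 out front; divide by -5, so div: x = 2.

Answer: x ∈ {2}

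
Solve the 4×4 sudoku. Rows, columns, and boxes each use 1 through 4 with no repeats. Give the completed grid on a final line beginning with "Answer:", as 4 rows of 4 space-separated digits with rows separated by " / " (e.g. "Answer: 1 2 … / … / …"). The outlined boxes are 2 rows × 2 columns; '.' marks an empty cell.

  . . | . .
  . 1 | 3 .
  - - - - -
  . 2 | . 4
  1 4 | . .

Step 1. [r2c4∈{2}] r2c4 has the single candidate 2 ⇒ r2c4=2.
Step 2. [r1c1∈{2,3,4}] r1c1 is the only open cell in row 1 admitting 2, so r1c1=2.
Step 3. [r1c4∈{1}] r1c4 is down to just 1. So r1c4=1.
Step 4. [r3c1∈{3}] r3c1 is down to just 3, so r3c1=3.
Step 5. [r1c2∈{3}] r1c2's peers cover all but 3, so r1c2=3.
Step 6. [r1c3∈{4}] nothing but 4 survives at r1c3 ⇒ r1c3=4.
Step 7. [r4c4∈{3}] r4c4 is down to just 3, so r4c4=3.
Step 8. [r2c1∈{4}] r2c1 has the single candidate 4 ⇒ r2c1=4.
Step 9. [r4c3∈{2}] only 2 remains possible at r4c3, so r4c3=2.
Step 10. [r3c3∈{1}] nothing but 1 survives at r3c3, so r3c3=1.

Answer: 2 3 4 1 / 4 1 3 2 / 3 2 1 4 / 1 4 2 3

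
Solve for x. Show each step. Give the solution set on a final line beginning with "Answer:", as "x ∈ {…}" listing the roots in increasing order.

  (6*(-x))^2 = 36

Step 1. [(6*(-x))^2 = 36] LHS squared, RHS 36 ≥ 0: apply √ (±) ⇒ sqrt: 6*(-x) = 6 or -6.
Step 2. [6*(-x) = 6 or -6] divide by the outer 6 ⇒ div: -x = 1 or -1.
Step 3. [-x = 1 or -1] flip signs both sides ⇒ neg: x = -1 or 1.

Answer: x ∈ {-1, 1}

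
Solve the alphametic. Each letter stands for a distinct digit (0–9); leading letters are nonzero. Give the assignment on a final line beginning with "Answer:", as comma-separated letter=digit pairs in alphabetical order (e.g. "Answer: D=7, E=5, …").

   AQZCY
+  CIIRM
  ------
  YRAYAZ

Step 1. [col 1: Y + M ≡ Z (mod 10)] M=2 is one option consistent with column 1 (Y + M ≡ Z (mod 10), carry-in 0) — take it ⇒ M=2.
Step 2. [col 1: Y + M ≡ Z (mod 10)] several values work for Y in column 1 (Y + M ≡ Z (mod 10), carry-in 0); try Y=1. So Y=1.
Step 3. [col 1: Y + M ≡ Z (mod 10)] from column 1 (Y=1, M=2, carry-in 0, digits 1,2 already taken and all letters distinct): Z must equal 3 ⇒ Z=3.
Step 4. [col 2: C + R ≡ A (mod 10)] several values work for A in column 2 (C + R ≡ A (mod 10), carry-in 0); try A=9 ⇒ A=9.
Step 5. [col 2: C + R ≡ A (mod 10)] no forcing yet in column 2 (carry-in 0); C=5 is free and consistent — try it ⇒ C=5.
Step 6. [col 2: C + R ≡ A (mod 10)] column 2: given C=5, A=9, carry-in 0, and digits 1,2,3,5,9 already taken and all letters distinct, C+R≡A (mod 10) forces R=4, so R=4.
Step 7. [col 3: Z + I ≡ Y (mod 10)] column 3: given Z=3, Y=1, carry-in 0, and digits 1,2,3,4,5,9 already taken and all letters distinct, Z+I≡Y (mod 10) forces I=8. So I=8.
Step 8. [col 4: Q + I ≡ A (mod 10)] column 4 reads Q+I+carry(1)=A with I=8, A=9; with digits 1,2,3,4,5,8,9 already taken and all letters distinct, the only value for Q is 0, so Q=0.

Answer: A=9, C=5, I=8, M=2, Q=0, R=4, Y=1, Z=3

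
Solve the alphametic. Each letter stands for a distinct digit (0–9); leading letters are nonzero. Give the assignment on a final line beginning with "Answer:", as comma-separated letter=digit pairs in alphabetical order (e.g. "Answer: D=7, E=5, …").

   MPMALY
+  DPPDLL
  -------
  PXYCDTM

Step 1. [col 1: Y + L ≡ M (mod 10)] no forcing yet in column 1 (carry-in 0); L=4 is free and consistent — try it. So L=4.
Step 2. [col 1: Y + L ≡ M (mod 10)] column 1 (Y + L ≡ M (mod 10), carry-in 0) doesn't pin M yet; pick M=6 and continue. So M=6.
Step 3. [P] adding two 6-digit numbers gives at most 6+1 digits, and here it does — P is that final carry and must be 1 ⇒ P=1.
Step 4. [col 1: Y + L ≡ M (mod 10)] from column 1 (L=4, M=6, carry-in 0, digits 1,4,6 already taken and all letters distinct): Y must equal 2, so Y=2.
Step 5. [col 2: L + L ≡ T (mod 10)] from column 2 (L=4, carry-in 0, digits 1,2,4,6 already taken and all letters distinct): T must equal 8. So T=8.
Step 6. [col 3: A + D ≡ D (mod 10)] in column 3 we have A+D≡D with carry-in 0; given nothing yet and digits 1,2,4,6,8 already taken and all letters distinct, that pins A to 0 ⇒ A=0.
Step 7. [col 3: A + D ≡ D (mod 10)] several values work for D in column 3 (A + D ≡ D (mod 10), carry-in 0); try D=9, so D=9.
Step 8. [col 4: M + P ≡ C (mod 10)] column 4: given M=6, P=1, carry-in 0, and digits 0,1,2,4,6,8,9 already taken and all letters distinct, M+P≡C (mod 10) forces C=7, so C=7.
Step 9. [col 6: M + D ≡ X (mod 10)] in column 6 we have M+D≡X with carry-in 0; given M=6, D=9 and digits 0,1,2,4,6,7,8,9 already taken and all letters distinct, that pins X to 5. So X=5.

Answer: A=0, C=7, D=9, L=4, M=6, P=1, T=8, X=5, Y=2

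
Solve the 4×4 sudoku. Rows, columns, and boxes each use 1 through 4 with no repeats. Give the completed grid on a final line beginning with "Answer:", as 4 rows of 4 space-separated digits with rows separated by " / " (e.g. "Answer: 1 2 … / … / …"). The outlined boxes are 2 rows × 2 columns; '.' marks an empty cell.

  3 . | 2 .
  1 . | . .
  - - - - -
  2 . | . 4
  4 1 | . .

Step 1. [r4c3∈{3}] only 3 remains possible at r4c3. So r4c3=3.
Step 2. [r2c3∈{4}] r2c3 has the single candidate 4, so r2c3=4.
Step 3. [r1c2∈{4}] nothing but 4 survives at r1c2. So r1c2=4.
Step 4. [r3c2∈{3}] nothing but 3 survives at r3c2, so r3c2=3.
Step 5. [r3c3∈{1}] r3c3 is down to just 1, so r3c3=1.
Step 6. [r1c4∈{1}] nothing but 1 survives at r1c4 ⇒ r1c4=1.
Step 7. [r2c4∈{3}] nothing but 3 survives at r2c4, so r2c4=3.
Step 8. [r2c2∈{2}] r2c2 has the single candidate 2 ⇒ r2c2=2.
Step 9. [r4c4∈{2}] nothing but 2 survives at r4c4, so r4c4=2.

Answer: 3 4 2 1 / 1 2 4 3 / 2 3 1 4 / 4 1 3 2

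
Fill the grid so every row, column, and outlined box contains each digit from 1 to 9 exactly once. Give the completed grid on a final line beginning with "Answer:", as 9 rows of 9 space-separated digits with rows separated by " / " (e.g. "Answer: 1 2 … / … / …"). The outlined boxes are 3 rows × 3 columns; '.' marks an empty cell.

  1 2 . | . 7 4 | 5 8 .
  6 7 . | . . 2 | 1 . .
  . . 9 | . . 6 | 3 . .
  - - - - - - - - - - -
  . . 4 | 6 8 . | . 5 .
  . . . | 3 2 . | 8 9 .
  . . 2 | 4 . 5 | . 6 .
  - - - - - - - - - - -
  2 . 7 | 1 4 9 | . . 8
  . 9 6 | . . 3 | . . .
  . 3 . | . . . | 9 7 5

Step 1. [r3c9∈{2,4,7}] across row 3, 7 lands solely at r3c9, so r3c9=7.
Step 2. [r4c2∈{1}] r4c2 is down to just 1, so r4c2=1.
Step 3. [r8c5∈{5}] r8c5 is down to just 5 ⇒ r8c5=5.
Step 4. [r3c2∈{4,5,8}] in col 2, 4 fits only at r3c2 ⇒ r3c2=4.
Step 5. [r8c7∈{2,4}] across col 7, 4 lands solely at r8c7. So r8c7=4.
Step 6. [r8c1∈{8}] nothing but 8 survives at r8c1 ⇒ r8c1=8.
Step 7. [r6c5∈{1,9}] in box 5, 9 fits only at r6c5, so r6c5=9.
Step 8. [r3c4∈{5,8}] row 3 places 8 nowhere but r3c4 ⇒ r3c4=8.
Step 9. [r6c9∈{1,3}] across row 6, 1 lands solely at r6c9. So r6c9=1.
Step 10. [r8c9∈{2}] r8c9's peers cover all but 2 ⇒ r8c9=2.
Step 11. [r4c6∈{7}] r4c6 is down to just 7. So r4c6=7.
Step 12. [r5c3∈{5}] r5c3's peers cover all but 5, so r5c3=5.
Step 13. [r6c1∈{3,7}] row 6 places 3 nowhere but r6c1. So r6c1=3.
Step 14. [r1c4∈{9}] only 9 remains possible at r1c4. So r1c4=9.
Step 15. [r2c5∈{3}] r2c5's peers cover all but 3, so r2c5=3.
Step 16. [r2c8∈{4}] r2c8 has the single candidate 4, so r2c8=4.
Step 17. [r6c2∈{8}] only 8 remains possible at r6c2, so r6c2=8.
Step 18. [r9c6∈{8}] nothing but 8 survives at r9c6, so r9c6=8.
Step 19. [r5c6∈{1}] only 1 remains possible at r5c6 ⇒ r5c6=1.
Step 20. [r4c1∈{9}] r4c1 is down to just 9, so r4c1=9.
Step 21. [r7c8∈{3}] r7c8 has the single candidate 3, so r7c8=3.
Step 22. [r3c5∈{1}] r3c5 is down to just 1 ⇒ r3c5=1.
Step 23. [r2c3∈{8}] only 8 remains possible at r2c3, so r2c3=8.
Step 24. [r6c7∈{7}] nothing but 7 survives at r6c7, so r6c7=7.
Step 25. [r2c4∈{5}] r2c4 is down to just 5 ⇒ r2c4=5.
Step 26. [r8c4∈{7}] only 7 remains possible at r8c4, so r8c4=7.
Step 27. [r9c5∈{6}] r9c5's peers cover all but 6, so r9c5=6.
Step 28. [r5c2∈{6}] only 6 remains possible at r5c2. So r5c2=6.
Step 29. [r8c8∈{1}] r8c8 has the single candidate 1, so r8c8=1.
Step 30. [r4c9∈{3}] nothing but 3 survives at r4c9 ⇒ r4c9=3.
Step 31. [r5c1∈{7}] only 7 remains possible at r5c1 ⇒ r5c1=7.
Step 32. [r2c9∈{9}] r2c9 is down to just 9. So r2c9=9.
Step 33. [r9c3∈{1}] nothing but 1 survives at r9c3. So r9c3=1.
Step 34. [r3c8∈{2}] r3c8 is down to just 2, so r3c8=2.
Step 35. [r1c9∈{6}] r1c9 has the single candidate 6. So r1c9=6.
Step 36. [r7c7∈{6}] r7c7 has the single candidate 6 ⇒ r7c7=6.
Step 37. [r4c7∈{2}] r4c7 is down to just 2, so r4c7=2.
Step 38. [r5c9∈{4}] only 4 remains possible at r5c9 ⇒ r5c9=4.
Step 39. [r3c1∈{5}] r3c1's peers cover all but 5, so r3c1=5.
Step 40. [r7c2∈{5}] only 5 remains possible at r7c2. So r7c2=5.
Step 41. [r9c1∈{4}] r9c1's peers cover all but 4, so r9c1=4.
Step 42. [r1c3∈{3}] r1c3 is down to just 3 ⇒ r1c3=3.
Step 43. [r9c4∈{2}] nothing but 2 survives at r9c4 ⇒ r9c4=2.

Answer: 1 2 3 9 7 4 5 8 6 / 6 7 8 5 3 2 1 4 9 / 5 4 9 8 1 6 3 2 7 / 9 1 4 6 8 7 2 5 3 / 7 6 5 3 2 1 8 9 4 / 3 8 2 4 9 5 7 6 1 / 2 5 7 1 4 9 6 3 8 / 8 9 6 7 5 3 4 1 2 / 4 3 1 2 6 8 9 7 5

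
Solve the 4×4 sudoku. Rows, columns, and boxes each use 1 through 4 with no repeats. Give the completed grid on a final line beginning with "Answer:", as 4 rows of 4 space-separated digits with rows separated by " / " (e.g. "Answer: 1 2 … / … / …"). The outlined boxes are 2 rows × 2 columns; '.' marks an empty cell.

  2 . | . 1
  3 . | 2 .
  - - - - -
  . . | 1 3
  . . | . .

Step 1. [r1c2∈{4}] only 4 remains possible at r1c2 ⇒ r1c2=4.
Step 2. [r4c1∈{1,4}] across col 1, 1 lands solely at r4c1 ⇒ r4c1=1.
Step 3. [r4c4∈{2,4}] in col 4, 2 fits only at r4c4. So r4c4=2.
Step 4. [r2c2∈{1}] nothing but 1 survives at r2c2, so r2c2=1.
Step 5. [r2c4∈{4}] r2c4 has the single candidate 4. So r2c4=4.
Step 6. [r1c3∈{3}] nothing but 3 survives at r1c3. So r1c3=3.
Step 7. [r4c3∈{4}] r4c3 is down to just 4, so r4c3=4.
Step 8. [r3c2∈{2}] r3c2 is down to just 2 ⇒ r3c2=2.
Step 9. [r3c1∈{4}] only 4 remains possible at r3c1, so r3c1=4.
Step 10. [r4c2∈{3}] r4c2 has the single candidate 3, so r4c2=3.

Answer: 2 4 3 1 / 3 1 2 4 / 4 2 1 3 / 1 3 4 2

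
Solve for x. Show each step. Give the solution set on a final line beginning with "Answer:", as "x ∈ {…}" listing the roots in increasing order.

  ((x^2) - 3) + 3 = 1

Step 1. [((x^2) - 3) + 3 = 1] the outer +3 inverts by subtracting 3, so sub: (x^2) - 3 = -2.
Step 2. [(x^2) - 3 = -2] -3 is outermost — add 3 both sides ⇒ sub: x^2 = 1.
Step 3. [x^2 = 1] √ both sides: 1 ≥ 0 gives two branches ⇒ sqrt: x = 1 or -1.

Answer: x ∈ {-1, 1}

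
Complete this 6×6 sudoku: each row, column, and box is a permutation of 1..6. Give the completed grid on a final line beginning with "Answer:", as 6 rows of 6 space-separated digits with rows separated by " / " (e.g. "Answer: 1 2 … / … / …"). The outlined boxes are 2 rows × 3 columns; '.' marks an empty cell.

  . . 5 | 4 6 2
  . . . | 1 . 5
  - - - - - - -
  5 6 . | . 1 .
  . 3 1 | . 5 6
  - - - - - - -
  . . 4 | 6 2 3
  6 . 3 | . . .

Step 1. [r1c2∈{1}] r1c2 has the single candidate 1, so r1c2=1.
Step 2. [r3c3∈{2}] r3c3's peers cover all but 2 ⇒ r3c3=2.
Step 3. [r2c1∈{2,3,4}] across col 1, 2 lands solely at r2c1 ⇒ r2c1=2.
Step 4. [r6c6∈{1,4}] in row 6, 1 fits only at r6c6, so r6c6=1.
Step 5. [r6c4∈{5}] r6c4 is down to just 5, so r6c4=5.
Step 6. [r5c2∈{5}] only 5 remains possible at r5c2. So r5c2=5.
Step 7. [r6c5∈{4}] nothing but 4 survives at r6c5, so r6c5=4.
Step 8. [r6c2∈{2}] nothing but 2 survives at r6c2 ⇒ r6c2=2.
Step 9. [r1c1∈{3}] r1c1 is down to just 3, so r1c1=3.
Step 10. [r2c3∈{6}] nothing but 6 survives at r2c3 ⇒ r2c3=6.
Step 11. [r3c4∈{3}] r3c4's peers cover all but 3 ⇒ r3c4=3.
Step 12. [r2c5∈{3}] only 3 remains possible at r2c5 ⇒ r2c5=3.
Step 13. [r3c6∈{4}] r3c6 has the single candidate 4 ⇒ r3c6=4.
Step 14. [r4c4∈{2}] r4c4 has the single candidate 2 ⇒ r4c4=2.
Step 15. [r2c2∈{4}] only 4 remains possible at r2c2, so r2c2=4.
Step 16. [r5c1∈{1}] nothing but 1 survives at r5c1. So r5c1=1.
Step 17. [r4c1∈{4}] nothing but 4 survives at r4c1 ⇒ r4c1=4.

Answer: 3 1 5 4 6 2 / 2 4 6 1 3 5 / 5 6 2 3 1 4 / 4 3 1 2 5 6 / 1 5 4 6 2 3 / 6 2 3 5 4 1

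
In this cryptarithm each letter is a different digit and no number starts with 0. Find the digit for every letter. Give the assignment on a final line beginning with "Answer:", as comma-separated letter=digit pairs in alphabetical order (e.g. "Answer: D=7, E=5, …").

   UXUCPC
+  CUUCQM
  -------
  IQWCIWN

Step 1. [col 1: C + M ≡ N (mod 10)] C=5 is one option consistent with column 1 (C + M ≡ N (mod 10), carry-in 0) — take it ⇒ C=5.
Step 2. [I] the sum has 7 digits but both addends have 6; that extra leading digit I is the final carry, namely 1, so I=1.
Step 3. [col 1: C + M ≡ N (mod 10)] column 1 (C + M ≡ N (mod 10), carry-in 0) doesn't pin N yet; pick N=4 and continue ⇒ N=4.
Step 4. [col 1: C + M ≡ N (mod 10)] column 1 reads C+M+carry(0)=N with C=5, N=4; with digits 1,4,5 already taken and all letters distinct, the only value for M is 9 ⇒ M=9.
Step 5. [col 2: P + Q ≡ W (mod 10)] P=6 is one option consistent with column 2 (P + Q ≡ W (mod 10), carry-in 1) — take it, so P=6.
Step 6. [col 2: P + Q ≡ W (mod 10)] several values work for W in column 2 (P + Q ≡ W (mod 10), carry-in 1); try W=0. So W=0.
Step 7. [col 2: P + Q ≡ W (mod 10)] from column 2 (P=6, W=0, carry-in 1, digits 0,1,4,5,6,9 already taken and all letters distinct): Q must equal 3 ⇒ Q=3.
Step 8. [col 4: U + U ≡ C (mod 10)] no forcing yet in column 4 (carry-in 1); U=7 is free and consistent — try it. So U=7.
Step 9. [col 5: X + U ≡ W (mod 10)] in column 5 we have X+U≡W with carry-in 1; given U=7, W=0 and digits 0,1,3,4,5,6,7,9 already taken and all letters distinct, that pins X to 2 ⇒ X=2.

Answer: C=5, I=1, M=9, N=4, P=6, Q=3, U=7, W=0, X=2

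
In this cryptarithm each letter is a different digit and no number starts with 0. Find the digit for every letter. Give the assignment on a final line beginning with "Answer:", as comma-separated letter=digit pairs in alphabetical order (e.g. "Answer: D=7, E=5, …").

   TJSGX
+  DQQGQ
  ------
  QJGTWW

Step 1. [col 1: X + Q ≡ W (mod 10)] column 1 (X + Q ≡ W (mod 10), carry-in 0) doesn't pin Q yet; pick Q=1 and continue, so Q=1.
Step 2. [col 1: X + Q ≡ W (mod 10)] several values work for W in column 1 (X + Q ≡ W (mod 10), carry-in 0); try W=6 ⇒ W=6.
Step 3. [col 1: X + Q ≡ W (mod 10)] in column 1 we have X+Q≡W with carry-in 0; given Q=1, W=6 and digits 1,6 already taken and all letters distinct, that pins X to 5 ⇒ X=5.
Step 4. [col 2: G + G ≡ W (mod 10)] column 2 (G + G ≡ W (mod 10), carry-in 0) doesn't pin G yet; pick G=3 and continue ⇒ G=3.
Step 5. [col 3: S + Q ≡ T (mod 10)] no forcing yet in column 3 (carry-in 0); T=8 is free and consistent — try it, so T=8.
Step 6. [col 3: S + Q ≡ T (mod 10)] column 3: given Q=1, T=8, carry-in 0, and digits 1,3,5,6,8 already taken and all letters distinct, S+Q≡T (mod 10) forces S=7. So S=7.
Step 7. [col 4: J + Q ≡ G (mod 10)] from column 4 (Q=1, G=3, carry-in 0, digits 1,3,5,6,7,8 already taken and all letters distinct): J must equal 2. So J=2.
Step 8. [col 5: T + D ≡ J (mod 10)] from column 5 (T=8, J=2, carry-in 0, digits 1,2,3,5,6,7,8 already taken and all letters distinct): D must equal 4 ⇒ D=4.

Answer: D=4, G=3, J=2, Q=1, S=7, T=8, W=6, X=5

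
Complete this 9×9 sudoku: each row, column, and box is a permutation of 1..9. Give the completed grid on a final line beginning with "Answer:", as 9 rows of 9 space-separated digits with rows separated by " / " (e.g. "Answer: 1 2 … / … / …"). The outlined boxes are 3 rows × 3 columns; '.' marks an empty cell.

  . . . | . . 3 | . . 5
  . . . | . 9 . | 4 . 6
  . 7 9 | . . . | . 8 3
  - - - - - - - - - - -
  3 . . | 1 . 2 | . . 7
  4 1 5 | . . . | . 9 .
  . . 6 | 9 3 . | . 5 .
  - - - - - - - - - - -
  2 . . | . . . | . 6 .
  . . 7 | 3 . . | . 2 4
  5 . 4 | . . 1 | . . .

Step 1. [r4c3∈{8}] r4c3's peers cover all but 8, so r4c3=8.
Step 2. [r8c1∈{1,6,8,9}] col 1 places 9 nowhere but r8c1. So r8c1=9.
Step 3. [r8c7∈{1,5,8}] 1 has one home in row 8: r8c7 ⇒ r8c7=1.
Step 4. [r7c7∈{3,5,7,8,9}] col 7 places 5 nowhere but r7c7, so r7c7=5.
Step 5. [r6c6∈{4,7,8}] across row 6, 4 lands solely at r6c6, so r6c6=4.
Step 6. [r3c7∈{2}] r3c7 has the single candidate 2 ⇒ r3c7=2.
Step 7. [r2c2∈{2,3,5,8}] in col 2, 5 fits only at r2c2 ⇒ r2c2=5.
Step 8. [r1c2∈{2,4,6,8}] across col 2, 4 lands solely at r1c2, so r1c2=4.
Step 9. [r3c4∈{4,5,6}] in col 4, 5 fits only at r3c4. So r3c4=5.
Step 10. [r3c6∈{6}] nothing but 6 survives at r3c6. So r3c6=6.
Step 11. [r3c1∈{1}] only 1 remains possible at r3c1 ⇒ r3c1=1.
Step 12. [r1c5∈{1,2,7,8}] in col 5, 1 fits only at r1c5, so r1c5=1.
Step 13. [r1c8∈{7}] r1c8's peers cover all but 7. So r1c8=7.
Step 14. [r9c7∈{3,7,8,9}] across col 7, 7 lands solely at r9c7. So r9c7=7.
Step 15. [r2c1∈{8}] only 8 remains possible at r2c1, so r2c1=8.
Step 16. [r1c4∈{2,8}] 8 has one home in row 1: r1c4. So r1c4=8.
Step 17. [r9c5∈{2,6,8}] col 5 places 2 nowhere but r9c5, so r9c5=2.
Step 18. [r9c4∈{6}] nothing but 6 survives at r9c4 ⇒ r9c4=6.
Step 19. [r5c4∈{7}] only 7 remains possible at r5c4 ⇒ r5c4=7.
Step 20. [r5c6∈{8}] r5c6 has the single candidate 8 ⇒ r5c6=8.
Step 21. [r7c5∈{4,7,8}] col 5 places 7 nowhere but r7c5 ⇒ r7c5=7.
Step 22. [r6c9∈{1,2,8}] across row 6, 1 lands solely at r6c9. So r6c9=1.
Step 23. [r8c5∈{5,8}] across col 5, 8 lands solely at r8c5. So r8c5=8.
Step 24. [r4c7∈{6}] r4c7's peers cover all but 6, so r4c7=6.
Step 25. [r2c3∈{2,3}] in row 2, 3 fits only at r2c3, so r2c3=3.
Step 26. [r7c2∈{3,8}] 3 has one home in row 7: r7c2 ⇒ r7c2=3.
Step 27. [r7c9∈{8,9}] in row 7, 8 fits only at r7c9, so r7c9=8.
Step 28. [r4c8∈{4}] nothing but 4 survives at r4c8, so r4c8=4.
Step 29. [r9c8∈{3}] r9c8 is down to just 3. So r9c8=3.
Step 30. [r2c4∈{2}] r2c4 has the single candidate 2. So r2c4=2.
Step 31. [r1c3∈{2}] r1c3 has the single candidate 2 ⇒ r1c3=2.
Step 32. [r5c9∈{2}] nothing but 2 survives at r5c9, so r5c9=2.
Step 33. [r2c6∈{7}] r2c6 is down to just 7. So r2c6=7.
Step 34. [r4c5∈{5}] nothing but 5 survives at r4c5. So r4c5=5.
Step 35. [r9c9∈{9}] r9c9's peers cover all but 9. So r9c9=9.
Step 36. [r3c5∈{4}] only 4 remains possible at r3c5 ⇒ r3c5=4.
Step 37. [r7c4∈{4}] r7c4 is down to just 4, so r7c4=4.
Step 38. [r6c1∈{7}] r6c1 has the single candidate 7. So r6c1=7.
Step 39. [r1c1∈{6}] r1c1 is down to just 6, so r1c1=6.
Step 40. [r7c3∈{1}] nothing but 1 survives at r7c3 ⇒ r7c3=1.
Step 41. [r4c2∈{9}] r4c2's peers cover all but 9 ⇒ r4c2=9.
Step 42. [r1c7∈{9}] nothing but 9 survives at r1c7 ⇒ r1c7=9.
Step 43. [r8c2∈{6}] r8c2's peers cover all but 6. So r8c2=6.
Step 44. [r6c2∈{2}] r6c2 has the single candidate 2, so r6c2=2.
Step 45. [r7c6∈{9}] r7c6 is down to just 9 ⇒ r7c6=9.
Step 46. [r8c6∈{5}] only 5 remains possible at r8c6, so r8c6=5.
Step 47. [r5c7∈{3}] r5c7's peers cover all but 3, so r5c7=3.
Step 48. [r6c7∈{8}] only 8 remains possible at r6c7 ⇒ r6c7=8.
Step 49. [r5c5∈{6}] nothing but 6 survives at r5c5 ⇒ r5c5=6.
Step 50. [r9c2∈{8}] r9c2 is down to just 8, so r9c2=8.
Step 51. [r2c8∈{1}] r2c8 is down to just 1, so r2c8=1.

Answer: 6 4 2 8 1 3 9 7 5 / 8 5 3 2 9 7 4 1 6 / 1 7 9 5 4 6 2 8 3 / 3 9 8 1 5 2 6 4 7 / 4 1 5 7 6 8 3 9 2 / 7 2 6 9 3 4 8 5 1 / 2 3 1 4 7 9 5 6 8 / 9 6 7 3 8 5 1 2 4 / 5 8 4 6 2 1 7 3 9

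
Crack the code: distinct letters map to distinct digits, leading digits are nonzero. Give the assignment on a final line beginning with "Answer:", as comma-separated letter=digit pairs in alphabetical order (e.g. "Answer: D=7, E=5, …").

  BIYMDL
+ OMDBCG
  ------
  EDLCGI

Step 1. [col 1: L + G ≡ I (mod 10)] several values work for G in column 1 (L + G ≡ I (mod 10), carry-in 0); try G=3 ⇒ G=3.
Step 2. [col 1: L + G ≡ I (mod 10)] L=1 is one option consistent with column 1 (L + G ≡ I (mod 10), carry-in 0) — take it, so L=1.
Step 3. [col 1: L + G ≡ I (mod 10)] from column 1 (L=1, G=3, carry-in 0, digits 1,3 already taken and all letters distinct): I must equal 4, so I=4.
Step 4. [col 2: D + C ≡ G (mod 10)] no forcing yet in column 2 (carry-in 0); C=8 is free and consistent — try it. So C=8.
Step 5. [col 2: D + C ≡ G (mod 10)] column 2: given C=8, G=3, carry-in 0, and digits 1,3,4,8 already taken and all letters distinct, D+C≡G (mod 10) forces D=5. So D=5.
Step 6. [col 3: M + B ≡ C (mod 10)] several values work for B in column 3 (M + B ≡ C (mod 10), carry-in 1); try B=7, so B=7.
Step 7. [col 3: M + B ≡ C (mod 10)] column 3: given B=7, C=8, carry-in 1, and digits 1,3,4,5,7,8 already taken and all letters distinct, M+B≡C (mod 10) forces M=0. So M=0.
Step 8. [col 4: Y + D ≡ L (mod 10)] column 4 reads Y+D+carry(0)=L with D=5, L=1; with digits 0,1,3,4,5,7,8 already taken and all letters distinct, the only value for Y is 6 ⇒ Y=6.
Step 9. [col 6: B + O ≡ E (mod 10)] column 6 reads B+O+carry(0)=E with B=7; with digits 0,1,3,4,5,6,7,8 already taken and all letters distinct, the only value for O is 2 ⇒ O=2.
Step 10. [col 6: B + O ≡ E (mod 10)] from column 6 (B=7, O=2, carry-in 0, digits 0,1,2,3,4,5,6,7,8 already taken and all letters distinct): E must equal 9 ⇒ E=9.

Answer: B=7, C=8, D=5, E=9, G=3, I=4, L=1, M=0, O=2, Y=6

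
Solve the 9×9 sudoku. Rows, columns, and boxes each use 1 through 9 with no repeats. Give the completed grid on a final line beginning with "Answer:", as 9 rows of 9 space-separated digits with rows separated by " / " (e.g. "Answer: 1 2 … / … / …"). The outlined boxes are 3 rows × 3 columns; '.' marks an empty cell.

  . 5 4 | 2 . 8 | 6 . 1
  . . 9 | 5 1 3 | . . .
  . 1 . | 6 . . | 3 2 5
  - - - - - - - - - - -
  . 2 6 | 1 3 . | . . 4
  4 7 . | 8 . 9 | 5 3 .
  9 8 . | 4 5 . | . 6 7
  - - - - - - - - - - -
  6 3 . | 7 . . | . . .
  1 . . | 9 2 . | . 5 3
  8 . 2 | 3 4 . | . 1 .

Step 1. [r8c7∈{4,7,8}] 8 has one home in row 8: r8c7, so r8c7=8.
Step 2. [r3c1∈{7}] only 7 remains possible at r3c1 ⇒ r3c1=7.
Step 3. [r1c8∈{7,9}] r1c8 is the only open cell in box 3 admitting 9 ⇒ r1c8=9.
Step 4. [r2c8∈{4,7,8}] 7 has one home in col 8: r2c8 ⇒ r2c8=7.
Step 5. [r6c7∈{1,2}] across col 7, 1 lands solely at r6c7 ⇒ r6c7=1.
Step 6. [r7c7∈{2,4,9}] r7c7 is the only open cell in col 7 admitting 2 ⇒ r7c7=2.
Step 7. [r9c6∈{5,6}] r9c6 is the only open cell in row 9 admitting 5. So r9c6=5.
Step 8. [r7c9∈{9}] nothing but 9 survives at r7c9 ⇒ r7c9=9.
Step 9. [r3c3∈{8}] only 8 remains possible at r3c3. So r3c3=8.
Step 10. [r2c9∈{8}] nothing but 8 survives at r2c9 ⇒ r2c9=8.
Step 11. [r5c9∈{2}] nothing but 2 survives at r5c9. So r5c9=2.
Step 12. [r8c6∈{6}] only 6 remains possible at r8c6, so r8c6=6.
Step 13. [r5c5∈{6}] r5c5 has the single candidate 6, so r5c5=6.
Step 14. [r2c1∈{2}] r2c1 has the single candidate 2, so r2c1=2.
Step 15. [r2c7∈{4}] only 4 remains possible at r2c7, so r2c7=4.
Step 16. [r5c3∈{1}] only 1 remains possible at r5c3, so r5c3=1.
Step 17. [r4c8∈{8}] r4c8 is down to just 8. So r4c8=8.
Step 18. [r6c3∈{3}] r6c3's peers cover all but 3, so r6c3=3.
Step 19. [r3c5∈{9}] r3c5 is down to just 9 ⇒ r3c5=9.
Step 20. [r6c6∈{2}] r6c6 is down to just 2 ⇒ r6c6=2.
Step 21. [r3c6∈{4}] only 4 remains possible at r3c6. So r3c6=4.
Step 22. [r2c2∈{6}] r2c2 has the single candidate 6 ⇒ r2c2=6.
Step 23. [r7c3∈{5}] only 5 remains possible at r7c3, so r7c3=5.
Step 24. [r7c6∈{1}] r7c6's peers cover all but 1. So r7c6=1.
Step 25. [r9c7∈{7}] r9c7's peers cover all but 7, so r9c7=7.
Step 26. [r9c9∈{6}] r9c9 is down to just 6 ⇒ r9c9=6.
Step 27. [r1c5∈{7}] r1c5 is down to just 7 ⇒ r1c5=7.
Step 28. [r9c2∈{9}] r9c2's peers cover all but 9 ⇒ r9c2=9.
Step 29. [r7c8∈{4}] nothing but 4 survives at r7c8, so r7c8=4.
Step 30. [r4c6∈{7}] only 7 remains possible at r4c6, so r4c6=7.
Step 31. [r4c7∈{9}] r4c7 is down to just 9. So r4c7=9.
Step 32. [r8c3∈{7}] r8c3 has the single candidate 7 ⇒ r8c3=7.
Step 33. [r1c1∈{3}] only 3 remains possible at r1c1, so r1c1=3.
Step 34. [r7c5∈{8}] r7c5 is down to just 8 ⇒ r7c5=8.
Step 35. [r8c2∈{4}] r8c2 has the single candidate 4 ⇒ r8c2=4.
Step 36. [r4c1∈{5}] r4c1's peers cover all but 5. So r4c1=5.

Answer: 3 5 4 2 7 8 6 9 1 / 2 6 9 5 1 3 4 7 8 / 7 1 8 6 9 4 3 2 5 / 5 2 6 1 3 7 9 8 4 / 4 7 1 8 6 9 5 3 2 / 9 8 3 4 5 2 1 6 7 / 6 3 5 7 8 1 2 4 9 / 1 4 7 9 2 6 8 5 3 / 8 9 2 3 4 5 7 1 6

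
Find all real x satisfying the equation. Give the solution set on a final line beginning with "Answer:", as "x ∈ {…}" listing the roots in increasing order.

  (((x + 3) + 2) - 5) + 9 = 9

Step 1. [(((x + 3) + 2) - 5) + 9 = 9] 9 comes off first (subtract 9), so sub: ((x + 3) + 2) - 5 = 0.
Step 2. [((x + 3) + 2) - 5 = 0] 5 comes off first (add 5). So sub: (x + 3) + 2 = 5.
Step 3. [(x + 3) + 2 = 5] 2 comes off first (subtract 2). So sub: x + 3 = 3.
Step 4. [x + 3 = 3] subtract 3: x sits inside (… + 3), so sub: x = 0.

Answer: x ∈ {0}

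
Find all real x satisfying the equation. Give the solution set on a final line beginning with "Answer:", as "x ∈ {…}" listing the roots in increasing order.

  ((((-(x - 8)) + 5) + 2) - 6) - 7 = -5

Step 1. [((((-(x - 8)) + 5) + 2) - 6) - 7 = -5] add 7: x sits inside (… - 7). So sub: (((-(x - 8)) + 5) + 2) - 6 = 2.
Step 2. [(((-(x - 8)) + 5) + 2) - 6 = 2] 6 comes off first (add 6). So sub: ((-(x - 8)) + 5) + 2 = 8.
Step 3. [((-(x - 8)) + 5) + 2 = 8] peel the +2: subtract 2 from each side. So sub: (-(x - 8)) + 5 = 6.
Step 4. [(-(x - 8)) + 5 = 6] 5 comes off first (subtract 5) ⇒ sub: -(x - 8) = 1.
Step 5. [-(x - 8) = 1] LHS negated; negate both sides, so neg: x - 8 = -1.
Step 6. [x - 8 = -1] peel the -8: add 8 from each side, so sub: x = 7.

Answer: x ∈ {7}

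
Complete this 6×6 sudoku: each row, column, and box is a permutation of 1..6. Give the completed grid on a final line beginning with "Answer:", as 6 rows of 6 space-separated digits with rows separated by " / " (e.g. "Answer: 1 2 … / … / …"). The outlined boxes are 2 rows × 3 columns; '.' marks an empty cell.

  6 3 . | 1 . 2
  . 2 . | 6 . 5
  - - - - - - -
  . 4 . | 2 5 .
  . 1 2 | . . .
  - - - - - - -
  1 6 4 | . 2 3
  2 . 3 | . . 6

Step 1. [r1c5∈{4}] nothing but 4 survives at r1c5 ⇒ r1c5=4.
Step 2. [r4c4∈{3,4}] r4c4 is the only open cell in col 4 admitting 3. So r4c4=3.
Step 3. [r5c4∈{5}] nothing but 5 survives at r5c4, so r5c4=5.
Step 4. [r6c4∈{4}] r6c4's peers cover all but 4. So r6c4=4.
Step 5. [r2c1∈{4}] nothing but 4 survives at r2c1 ⇒ r2c1=4.
Step 6. [r2c5∈{3}] nothing but 3 survives at r2c5 ⇒ r2c5=3.
Step 7. [r4c6∈{4}] r4c6 has the single candidate 4 ⇒ r4c6=4.
Step 8. [r6c5∈{1}] nothing but 1 survives at r6c5. So r6c5=1.
Step 9. [r4c5∈{6}] r4c5 has the single candidate 6, so r4c5=6.
Step 10. [r3c3∈{6}] r3c3 is down to just 6 ⇒ r3c3=6.
Step 11. [r1c3∈{5}] r1c3 is down to just 5 ⇒ r1c3=5.
Step 12. [r3c1∈{3}] only 3 remains possible at r3c1, so r3c1=3.
Step 13. [r4c1∈{5}] r4c1 has the single candidate 5, so r4c1=5.
Step 14. [r6c2∈{5}] r6c2's peers cover all but 5, so r6c2=5.
Step 15. [r2c3∈{1}] r2c3's peers cover all but 1. So r2c3=1.
Step 16. [r3c6∈{1}] r3c6 is down to just 1 ⇒ r3c6=1.

Answer: 6 3 5 1 4 2 / 4 2 1 6 3 5 / 3 4 6 2 5 1 / 5 1 2 3 6 4 / 1 6 4 5 2 3 / 2 5 3 4 1 6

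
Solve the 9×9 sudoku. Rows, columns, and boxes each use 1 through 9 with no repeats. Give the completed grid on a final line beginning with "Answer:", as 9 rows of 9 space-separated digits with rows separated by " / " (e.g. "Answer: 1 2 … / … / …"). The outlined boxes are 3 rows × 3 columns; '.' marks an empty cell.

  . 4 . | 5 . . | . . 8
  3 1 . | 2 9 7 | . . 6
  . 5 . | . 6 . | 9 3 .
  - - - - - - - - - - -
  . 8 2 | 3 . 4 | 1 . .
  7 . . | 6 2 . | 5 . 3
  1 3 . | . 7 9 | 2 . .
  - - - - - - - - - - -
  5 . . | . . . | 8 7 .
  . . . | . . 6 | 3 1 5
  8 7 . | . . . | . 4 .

Step 1. [r8c1∈{2,4,9}] across col 1, 4 lands solely at r8c1. So r8c1=4.
Step 2. [r8c3∈{9}] r8c3's peers cover all but 9. So r8c3=9.
Step 3. [r3c9∈{1,2,4,7}] across col 9, 1 lands solely at r3c9. So r3c9=1.
Step 4. [r9c6∈{1,2,3,5}] in col 6, 5 fits only at r9c6 ⇒ r9c6=5.
Step 5. [r7c6∈{1,2,3}] r7c6 is the only open cell in col 6 admitting 2 ⇒ r7c6=2.
Step 6. [r6c4∈{8}] r6c4 has the single candidate 8, so r6c4=8.
Step 7. [r1c1∈{2,6,9}] in row 1, 9 fits only at r1c1, so r1c1=9.
Step 8. [r1c3∈{6,7}] row 1 places 6 nowhere but r1c3 ⇒ r1c3=6.
Step 9. [r7c5∈{1,3,4}] col 5 places 4 nowhere but r7c5 ⇒ r7c5=4.
Step 10. [r7c9∈{9}] r7c9 has the single candidate 9. So r7c9=9.
Step 11. [r7c4∈{1}] r7c4 has the single candidate 1 ⇒ r7c4=1.
Step 12. [r1c6∈{1,3}] 3 has one home in col 6: r1c6, so r1c6=3.
Step 13. [r4c8∈{6,9}] r4c8 is the only open cell in row 4 admitting 9, so r4c8=9.
Step 14. [r7c3∈{3}] r7c3 has the single candidate 3. So r7c3=3.
Step 15. [r6c9∈{4}] r6c9 is down to just 4 ⇒ r6c9=4.
Step 16. [r3c6∈{8}] r3c6 has the single candidate 8, so r3c6=8.
Step 17. [r2c8∈{5}] r2c8's peers cover all but 5 ⇒ r2c8=5.
Step 18. [r2c7∈{4}] r2c7 is down to just 4 ⇒ r2c7=4.
Step 19. [r5c8∈{8}] nothing but 8 survives at r5c8, so r5c8=8.
Step 20. [r1c8∈{2}] r1c8 has the single candidate 2. So r1c8=2.
Step 21. [r4c9∈{7}] r4c9 is down to just 7 ⇒ r4c9=7.
Step 22. [r4c1∈{6}] nothing but 6 survives at r4c1 ⇒ r4c1=6.
Step 23. [r2c3∈{8}] r2c3 is down to just 8. So r2c3=8.
Step 24. [r8c4∈{7}] r8c4 is down to just 7 ⇒ r8c4=7.
Step 25. [r3c4∈{4}] nothing but 4 survives at r3c4, so r3c4=4.
Step 26. [r9c3∈{1}] nothing but 1 survives at r9c3 ⇒ r9c3=1.
Step 27. [r9c9∈{2}] nothing but 2 survives at r9c9, so r9c9=2.
Step 28. [r9c7∈{6}] nothing but 6 survives at r9c7, so r9c7=6.
Step 29. [r3c3∈{7}] r3c3's peers cover all but 7, so r3c3=7.
Step 30. [r5c6∈{1}] only 1 remains possible at r5c6 ⇒ r5c6=1.
Step 31. [r4c5∈{5}] r4c5 has the single candidate 5 ⇒ r4c5=5.
Step 32. [r9c4∈{9}] r9c4 has the single candidate 9, so r9c4=9.
Step 33. [r6c8∈{6}] nothing but 6 survives at r6c8. So r6c8=6.
Step 34. [r5c2∈{9}] r5c2's peers cover all but 9 ⇒ r5c2=9.
Step 35. [r8c2∈{2}] nothing but 2 survives at r8c2, so r8c2=2.
Step 36. [r3c1∈{2}] r3c1 has the single candidate 2, so r3c1=2.
Step 37. [r9c5∈{3}] only 3 remains possible at r9c5. So r9c5=3.
Step 38. [r1c5∈{1}] only 1 remains possible at r1c5 ⇒ r1c5=1.
Step 39. [r1c7∈{7}] only 7 remains possible at r1c7 ⇒ r1c7=7.
Step 40. [r5c3∈{4}] nothing but 4 survives at r5c3. So r5c3=4.
Step 41. [r7c2∈{6}] nothing but 6 survives at r7c2. So r7c2=6.
Step 42. [r6c3∈{5}] r6c3 has the single candidate 5 ⇒ r6c3=5.
Step 43. [r8c5∈{8}] nothing but 8 survives at r8c5. So r8c5=8.

Answer: 9 4 6 5 1 3 7 2 8 / 3 1 8 2 9 7 4 5 6 / 2 5 7 4 6 8 9 3 1 / 6 8 2 3 5 4 1 9 7 / 7 9 4 6 2 1 5 8 3 / 1 3 5 8 7 9 2 6 4 / 5 6 3 1 4 2 8 7 9 / 4 2 9 7 8 6 3 1 5 / 8 7 1 9 3 5 6 4 2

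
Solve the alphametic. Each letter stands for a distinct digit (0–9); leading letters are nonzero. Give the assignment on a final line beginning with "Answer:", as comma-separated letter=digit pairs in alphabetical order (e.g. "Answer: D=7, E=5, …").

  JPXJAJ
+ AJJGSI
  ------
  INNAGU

Step 1. [col 1: J + I ≡ U (mod 10)] no forcing yet in column 1 (carry-in 0); I=5 is free and consistent — try it ⇒ I=5.
Step 2. [col 1: J + I ≡ U (mod 10)] no forcing yet in column 1 (carry-in 0); U=8 is free and consistent — try it, so U=8.
Step 3. [col 1: J + I ≡ U (mod 10)] column 1 reads J+I+carry(0)=U with I=5, U=8; with digits 5,8 already taken and all letters distinct, the only value for J is 3. So J=3.
Step 4. [col 2: A + S ≡ G (mod 10)] S=7 is one option consistent with column 2 (A + S ≡ G (mod 10), carry-in 0) — take it ⇒ S=7.
Step 5. [col 2: A + S ≡ G (mod 10)] G=9 is one option consistent with column 2 (A + S ≡ G (mod 10), carry-in 0) — take it. So G=9.
Step 6. [col 2: A + S ≡ G (mod 10)] column 2 reads A+S+carry(0)=G with S=7, G=9; with digits 3,5,7,8,9 already taken and all letters distinct, the only value for A is 2. So A=2.
Step 7. [col 4: X + J ≡ N (mod 10)] N=4 is one option consistent with column 4 (X + J ≡ N (mod 10), carry-in 1) — take it, so N=4.
Step 8. [col 4: X + J ≡ N (mod 10)] column 4 reads X+J+carry(1)=N with J=3, N=4; with digits 2,3,4,5,7,8,9 already taken and all letters distinct, the only value for X is 0, so X=0.
Step 9. [col 5: P + J ≡ N (mod 10)] column 5 reads P+J+carry(0)=N with J=3, N=4; with digits 0,2,3,4,5,7,8,9 already taken and all letters distinct, the only value for P is 1. So P=1.

Answer: A=2, G=9, I=5, J=3, N=4, P=1, S=7, U=8, X=0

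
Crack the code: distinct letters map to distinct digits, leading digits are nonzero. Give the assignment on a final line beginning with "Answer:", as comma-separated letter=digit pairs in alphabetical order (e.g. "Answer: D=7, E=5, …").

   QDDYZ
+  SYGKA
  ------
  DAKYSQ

Step 1. [col 1: Z + A ≡ Q (mod 10)] column 1 (Z + A ≡ Q (mod 10), carry-in 0) doesn't pin Z yet; pick Z=3 and continue, so Z=3.
Step 2. [D] adding two 5-digit numbers gives at most 5+1 digits, and here it does — D is that final carry and must be 1. So D=1.
Step 3. [col 1: Z + A ≡ Q (mod 10)] column 1 (Z + A ≡ Q (mod 10), carry-in 0) doesn't pin A yet; pick A=2 and continue. So A=2.
Step 4. [col 1: Z + A ≡ Q (mod 10)] column 1: given Z=3, A=2, carry-in 0, and digits 1,2,3 already taken and all letters distinct, Z+A≡Q (mod 10) forces Q=5. So Q=5.
Step 5. [col 2: Y + K ≡ S (mod 10)] S=7 is one option consistent with column 2 (Y + K ≡ S (mod 10), carry-in 0) — take it ⇒ S=7.
Step 6. [col 2: Y + K ≡ S (mod 10)] column 2 (Y + K ≡ S (mod 10), carry-in 0) doesn't pin K yet; pick K=9 and continue ⇒ K=9.
Step 7. [col 2: Y + K ≡ S (mod 10)] column 2 reads Y+K+carry(0)=S with K=9, S=7; with digits 1,2,3,5,7,9 already taken and all letters distinct, the only value for Y is 8. So Y=8.
Step 8. [col 3: D + G ≡ Y (mod 10)] column 3: given D=1, Y=8, carry-in 1, and digits 1,2,3,5,7,8,9 already taken and all letters distinct, D+G≡Y (mod 10) forces G=6 ⇒ G=6.

Answer: A=2, D=1, G=6, K=9, Q=5, S=7, Y=8, Z=3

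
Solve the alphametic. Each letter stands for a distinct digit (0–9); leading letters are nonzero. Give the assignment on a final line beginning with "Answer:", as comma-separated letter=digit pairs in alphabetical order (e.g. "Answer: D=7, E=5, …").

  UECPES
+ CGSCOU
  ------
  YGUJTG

Step 1. [col 1: S + U ≡ G (mod 10)] G=8 is one option consistent with column 1 (S + U ≡ G (mod 10), carry-in 0) — take it, so G=8.
Step 2. [col 1: S + U ≡ G (mod 10)] column 1 (S + U ≡ G (mod 10), carry-in 0) doesn't pin S yet; pick S=7 and continue ⇒ S=7.
Step 3. [col 1: S + U ≡ G (mod 10)] column 1: given S=7, G=8, carry-in 0, and digits 7,8 already taken and all letters distinct, S+U≡G (mod 10) forces U=1 ⇒ U=1.
Step 4. [col 2: E + O ≡ T (mod 10)] column 2 (E + O ≡ T (mod 10), carry-in 0) doesn't pin O yet; pick O=3 and continue. So O=3.
Step 5. [col 2: E + O ≡ T (mod 10)] no forcing yet in column 2 (carry-in 0); E=9 is free and consistent — try it, so E=9.
Step 6. [col 2: E + O ≡ T (mod 10)] column 2 reads E+O+carry(0)=T with E=9, O=3; with digits 1,3,7,8,9 already taken and all letters distinct, the only value for T is 2. So T=2.
Step 7. [col 3: P + C ≡ J (mod 10)] no forcing yet in column 3 (carry-in 1); P=0 is free and consistent — try it. So P=0.
Step 8. [col 3: P + C ≡ J (mod 10)] column 3 (P + C ≡ J (mod 10), carry-in 1) doesn't pin J yet; pick J=5 and continue. So J=5.
Step 9. [col 3: P + C ≡ J (mod 10)] column 3: given P=0, J=5, carry-in 1, and digits 0,1,2,3,5,7,8,9 already taken and all letters distinct, P+C≡J (mod 10) forces C=4, so C=4.
Step 10. [col 6: U + C ≡ Y (mod 10)] in column 6 we have U+C≡Y with carry-in 1; given U=1, C=4 and digits 0,1,2,3,4,5,7,8,9 already taken and all letters distinct, that pins Y to 6 ⇒ Y=6.

Answer: C=4, E=9, G=8, J=5, O=3, P=0, S=7, T=2, U=1, Y=6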